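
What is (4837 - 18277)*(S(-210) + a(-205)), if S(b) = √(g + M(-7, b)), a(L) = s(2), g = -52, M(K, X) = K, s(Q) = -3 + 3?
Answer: -13440*I*√59 ≈ -1.0323e+5*I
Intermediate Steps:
s(Q) = 0
a(L) = 0
S(b) = I*√59 (S(b) = √(-52 - 7) = √(-59) = I*√59)
(4837 - 18277)*(S(-210) + a(-205)) = (4837 - 18277)*(I*√59 + 0) = -13440*I*√59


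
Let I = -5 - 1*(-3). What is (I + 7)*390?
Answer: 1950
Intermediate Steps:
I = -2 (I = -5 + 3 = -2)
(I + 7)*390 = (-2 + 7)*390 = 5*390 = 1950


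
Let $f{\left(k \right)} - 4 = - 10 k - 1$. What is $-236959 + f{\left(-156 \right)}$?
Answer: $-235396$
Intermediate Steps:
$f{\left(k \right)} = 3 - 10 k$ ($f{\left(k \right)} = 4 - \left(1 + 10 k\right) = 3 - 10 k$)
$-236959 + f{\left(-156 \right)} = -236959 + \left(3 - -1560\right) = -236959 + \left(3 + 1560\right) = -236959 + 1563 = -235396$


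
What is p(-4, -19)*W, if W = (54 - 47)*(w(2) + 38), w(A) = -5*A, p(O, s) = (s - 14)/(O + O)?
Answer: 1617/2 ≈ 808.50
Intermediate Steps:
p(O, s) = (-14 + s)/(2*O) (p(O, s) = (-14 + s)/((2*O)) = (-14 + s)*(1/(2*O)) = (-14 + s)/(2*O))
W = 196 (W = (54 - 47)*(-5*2 + 38) = 7*(-10 + 38) = 7*28 = 196)
p(-4, -19)*W = ((½)*(-14 - 19)/(-4))*196 = ((½)*(-¼)*(-33))*196 = (33/8)*196 = 1617/2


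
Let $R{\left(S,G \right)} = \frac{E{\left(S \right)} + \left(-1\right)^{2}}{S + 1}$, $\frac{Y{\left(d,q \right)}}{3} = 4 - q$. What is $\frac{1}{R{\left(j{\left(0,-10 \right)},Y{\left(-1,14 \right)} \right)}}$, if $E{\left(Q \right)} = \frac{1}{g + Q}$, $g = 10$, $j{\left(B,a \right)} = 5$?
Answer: $\frac{45}{8} \approx 5.625$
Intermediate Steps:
$Y{\left(d,q \right)} = 12 - 3 q$ ($Y{\left(d,q \right)} = 3 \left(4 - q\right) = 12 - 3 q$)
$E{\left(Q \right)} = \frac{1}{10 + Q}$
$R{\left(S,G \right)} = \frac{1 + \frac{1}{10 + S}}{1 + S}$ ($R{\left(S,G \right)} = \frac{\frac{1}{10 + S} + \left(-1\right)^{2}}{S + 1} = \frac{\frac{1}{10 + S} + 1}{1 + S} = \frac{1 + \frac{1}{10 + S}}{1 + S}$)
$\frac{1}{R{\left(j{\left(0,-10 \right)},Y{\left(-1,14 \right)} \right)}} = \frac{1}{\frac{1}{1 + 5} \frac{1}{10 + 5} \left(11 + 5\right)} = \frac{1}{\frac{1}{6} \cdot \frac{1}{15} \cdot 16} = \frac{1}{\frac{8}{45}} = \frac{45}{8}$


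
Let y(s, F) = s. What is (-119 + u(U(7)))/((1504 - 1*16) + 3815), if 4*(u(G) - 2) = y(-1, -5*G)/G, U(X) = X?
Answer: -3277/148484 ≈ -0.022070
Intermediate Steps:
u(G) = 2 - 1/(4*G) (u(G) = 2 + (-1/G)/4 = 2 - 1/(4*G))
(-119 + u(U(7)))/((1504 - 1*16) + 3815) = (-119 + (2 - ¼/7))/((1504 - 1*16) + 3815) = (-119 + (2 - ¼*⅐))/((1504 - 16) + 3815) = (-119 + (2 - 1/28))/(1488 + 3815) = (-119 + 55/28)/5303 = -3277/28*1/5303 = -3277/148484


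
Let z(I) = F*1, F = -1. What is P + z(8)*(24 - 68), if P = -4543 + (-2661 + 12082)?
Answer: 4922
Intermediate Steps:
z(I) = -1 (z(I) = -1*1 = -1)
P = 4878 (P = -4543 + 9421 = 4878)
P + z(8)*(24 - 68) = 4878 - (24 - 68) = 4878 - 1*(-44) = 4878 + 44 = 4922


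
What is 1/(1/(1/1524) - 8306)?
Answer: -1/6782 ≈ -0.00014745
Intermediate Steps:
1/(1/(1/1524) - 8306) = 1/(1524 - 8306) = 1/(-6782) = -1/6782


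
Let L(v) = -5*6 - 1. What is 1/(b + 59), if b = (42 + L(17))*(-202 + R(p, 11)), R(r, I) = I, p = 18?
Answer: -1/2042 ≈ -0.00048972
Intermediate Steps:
L(v) = -31 (L(v) = -30 - 1 = -31)
b = -2101 (b = (42 - 31)*(-202 + 11) = 11*(-191) = -2101)
1/(b + 59) = 1/(-2101 + 59) = 1/(-2042) = -1/2042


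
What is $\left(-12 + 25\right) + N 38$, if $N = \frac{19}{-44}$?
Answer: $- \frac{75}{22} \approx -3.4091$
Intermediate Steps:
$N = - \frac{19}{44}$ ($N = 19 \left(- \frac{1}{44}\right) = - \frac{19}{44} \approx -0.43182$)
$\left(-12 + 25\right) + N 38 = \left(-12 + 25\right) - \frac{361}{22} = 13 - \frac{361}{22} = - \frac{75}{22}$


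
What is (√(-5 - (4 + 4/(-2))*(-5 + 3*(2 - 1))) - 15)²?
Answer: (15 - I)² ≈ 224.0 - 30.0*I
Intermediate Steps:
(√(-5 - (4 + 4/(-2))*(-5 + 3*(2 - 1))) - 15)² = (√(-5 - (4 + 4*(-½))*(-5 + 3*1)) - 15)² = (√(-5 - (4 - 2)*(-5 + 3)) - 15)² = (√(-5 - 2*(-2)) - 15)² = (√(-5 - 1*(-4)) - 15)² = (√(-5 + 4) - 15)² = (√(-1) - 15)² = (I - 15)² = (-15 + I)²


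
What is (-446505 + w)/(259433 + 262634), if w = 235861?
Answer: -30092/74581 ≈ -0.40348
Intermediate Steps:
(-446505 + w)/(259433 + 262634) = (-446505 + 235861)/(259433 + 262634) = -210644/522067 = -210644*1/522067 = -30092/74581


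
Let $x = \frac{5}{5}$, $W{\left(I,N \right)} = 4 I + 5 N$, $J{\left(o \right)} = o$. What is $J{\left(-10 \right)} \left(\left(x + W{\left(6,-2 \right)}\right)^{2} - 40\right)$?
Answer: $-1850$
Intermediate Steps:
$x = 1$ ($x = 5 \cdot \frac{1}{5} = 1$)
$J{\left(-10 \right)} \left(\left(x + W{\left(6,-2 \right)}\right)^{2} - 40\right) = - 10 \left(\left(1 + \left(4 \cdot 6 + 5 \left(-2\right)\right)\right)^{2} - 40\right) = - 10 \left(\left(1 + \left(24 - 10\right)\right)^{2} - 40\right) = - 10 \left(\left(1 + 14\right)^{2} - 40\right) = - 10 \left(15^{2} - 40\right) = - 10 \left(225 - 40\right) = \left(-10\right) 185 = -1850$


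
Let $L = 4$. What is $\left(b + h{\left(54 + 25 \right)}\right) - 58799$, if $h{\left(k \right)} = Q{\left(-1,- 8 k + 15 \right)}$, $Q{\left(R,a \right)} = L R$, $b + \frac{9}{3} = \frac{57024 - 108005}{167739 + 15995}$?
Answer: $- \frac{10804712585}{183734} \approx -58806.0$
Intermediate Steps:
$b = - \frac{602183}{183734}$ ($b = -3 + \frac{57024 - 108005}{167739 + 15995} = -3 - \frac{50981}{183734} = - \frac{602183}{183734} \approx -3.2775$)
$Q{\left(R,a \right)} = 4 R$
$h{\left(k \right)} = -4$ ($h{\left(k \right)} = 4 \left(-1\right) = -4$)
$\left(b + h{\left(54 + 25 \right)}\right) - 58799 = \left(- \frac{602183}{183734} - 4\right) - 58799 = - \frac{1337119}{183734} - 58799 = - \frac{10804712585}{183734}$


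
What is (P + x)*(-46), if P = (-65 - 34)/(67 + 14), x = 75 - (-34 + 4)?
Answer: -42964/9 ≈ -4773.8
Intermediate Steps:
x = 105 (x = 75 - 1*(-30) = 75 + 30 = 105)
P = -11/9 (P = -99/81 = -99*1/81 = -11/9 ≈ -1.2222)
(P + x)*(-46) = (-11/9 + 105)*(-46) = (934/9)*(-46) = -42964/9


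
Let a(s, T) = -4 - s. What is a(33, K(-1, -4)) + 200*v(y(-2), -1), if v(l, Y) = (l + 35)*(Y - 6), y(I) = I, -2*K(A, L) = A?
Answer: -46237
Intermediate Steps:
K(A, L) = -A/2
v(l, Y) = (-6 + Y)*(35 + l) (v(l, Y) = (35 + l)*(-6 + Y) = (-6 + Y)*(35 + l))
a(33, K(-1, -4)) + 200*v(y(-2), -1) = (-4 - 1*33) + 200*(-210 - 6*(-2) + 35*(-1) - 1*(-2)) = (-4 - 33) + 200*(-210 + 12 - 35 + 2) = -37 + 200*(-231) = -37 - 46200 = -46237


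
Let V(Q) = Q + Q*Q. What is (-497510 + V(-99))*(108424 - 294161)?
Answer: 90603994496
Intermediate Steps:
V(Q) = Q + Q²
(-497510 + V(-99))*(108424 - 294161) = (-497510 - 99*(1 - 99))*(108424 - 294161) = (-497510 - 99*(-98))*(-185737) = (-497510 + 9702)*(-185737) = -487808*(-185737) = 90603994496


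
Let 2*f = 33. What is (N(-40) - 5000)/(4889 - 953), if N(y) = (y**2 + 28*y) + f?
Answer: -9007/7872 ≈ -1.1442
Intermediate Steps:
f = 33/2 (f = (1/2)*33 = 33/2 ≈ 16.500)
N(y) = 33/2 + y**2 + 28*y (N(y) = (y**2 + 28*y) + 33/2 = 33/2 + y**2 + 28*y)
(N(-40) - 5000)/(4889 - 953) = ((33/2 + (-40)**2 + 28*(-40)) - 5000)/(4889 - 953) = ((33/2 + 1600 - 1120) - 5000)/3936 = (993/2 - 5000)*(1/3936) = -9007/2*1/3936 = -9007/7872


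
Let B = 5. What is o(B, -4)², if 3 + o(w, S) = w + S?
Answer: 4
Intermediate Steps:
o(w, S) = -3 + S + w (o(w, S) = -3 + (w + S) = -3 + (S + w) = -3 + S + w)
o(B, -4)² = (-3 - 4 + 5)² = (-2)² = 4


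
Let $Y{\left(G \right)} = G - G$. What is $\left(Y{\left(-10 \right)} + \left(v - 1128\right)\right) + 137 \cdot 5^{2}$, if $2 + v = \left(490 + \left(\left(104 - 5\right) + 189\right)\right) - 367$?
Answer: $2706$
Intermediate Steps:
$Y{\left(G \right)} = 0$
$v = 409$ ($v = -2 + \left(\left(490 + \left(\left(104 - 5\right) + 189\right)\right) - 367\right) = -2 + \left(\left(490 + \left(99 + 189\right)\right) - 367\right) = -2 + \left(\left(490 + 288\right) - 367\right) = -2 + \left(778 - 367\right) = -2 + 411 = 409$)
$\left(Y{\left(-10 \right)} + \left(v - 1128\right)\right) + 137 \cdot 5^{2} = \left(0 + \left(409 - 1128\right)\right) + 137 \cdot 5^{2} = \left(0 - 719\right) + 137 \cdot 25 = -719 + 3425 = 2706$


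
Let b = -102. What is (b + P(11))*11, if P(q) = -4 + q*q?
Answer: 165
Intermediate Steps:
P(q) = -4 + q²
(b + P(11))*11 = (-102 + (-4 + 11²))*11 = (-102 + (-4 + 121))*11 = (-102 + 117)*11 = 15*11 = 165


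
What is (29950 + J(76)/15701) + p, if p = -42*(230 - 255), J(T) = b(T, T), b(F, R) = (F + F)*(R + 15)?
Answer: 69534976/2243 ≈ 31001.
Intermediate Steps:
b(F, R) = 2*F*(15 + R) (b(F, R) = (2*F)*(15 + R) = 2*F*(15 + R))
J(T) = 2*T*(15 + T)
p = 1050 (p = -42*(-25) = 1050)
(29950 + J(76)/15701) + p = (29950 + (2*76*(15 + 76))/15701) + 1050 = (29950 + (2*76*91)*(1/15701)) + 1050 = (29950 + 13832*(1/15701)) + 1050 = (29950 + 1976/2243) + 1050 = 67179826/2243 + 1050 = 69534976/2243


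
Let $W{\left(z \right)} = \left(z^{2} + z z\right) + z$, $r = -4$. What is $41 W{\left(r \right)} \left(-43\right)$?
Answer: $-49364$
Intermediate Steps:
$W{\left(z \right)} = z + 2 z^{2}$ ($W{\left(z \right)} = \left(z^{2} + z^{2}\right) + z = 2 z^{2} + z = z + 2 z^{2}$)
$41 W{\left(r \right)} \left(-43\right) = 41 \left(- 4 \left(1 + 2 \left(-4\right)\right)\right) \left(-43\right) = 41 \left(- 4 \left(1 - 8\right)\right) \left(-43\right) = 41 \left(\left(-4\right) \left(-7\right)\right) \left(-43\right) = 41 \cdot 28 \left(-43\right) = 1148 \left(-43\right) = -49364$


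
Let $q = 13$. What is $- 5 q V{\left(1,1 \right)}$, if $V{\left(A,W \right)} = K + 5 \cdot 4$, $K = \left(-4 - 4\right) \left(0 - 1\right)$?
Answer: $-1820$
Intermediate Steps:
$K = 8$ ($K = \left(-8\right) \left(-1\right) = 8$)
$V{\left(A,W \right)} = 28$ ($V{\left(A,W \right)} = 8 + 5 \cdot 4 = 8 + 20 = 28$)
$- 5 q V{\left(1,1 \right)} = \left(-5\right) 13 \cdot 28 = \left(-65\right) 28 = -1820$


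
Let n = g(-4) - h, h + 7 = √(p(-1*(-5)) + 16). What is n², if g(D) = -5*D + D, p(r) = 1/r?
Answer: 2726/5 - 414*√5/5 ≈ 360.05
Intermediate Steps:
h = -7 + 9*√5/5 (h = -7 + √(1/(-1*(-5)) + 16) = -7 + √(1/5 + 16) = -7 + √(⅕ + 16) = -7 + √(81/5) = -7 + 9*√5/5 ≈ -2.9751)
g(D) = -4*D
n = 23 - 9*√5/5 (n = -4*(-4) - (-7 + 9*√5/5) = 16 + (7 - 9*√5/5) = 23 - 9*√5/5 ≈ 18.975)
n² = (23 - 9*√5/5)²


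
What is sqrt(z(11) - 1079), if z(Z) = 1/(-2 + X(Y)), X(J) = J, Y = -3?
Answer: 2*I*sqrt(6745)/5 ≈ 32.851*I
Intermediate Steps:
z(Z) = -1/5 (z(Z) = 1/(-2 - 3) = 1/(-5) = -1/5)
sqrt(z(11) - 1079) = sqrt(-1/5 - 1079) = sqrt(-5396/5) = 2*I*sqrt(6745)/5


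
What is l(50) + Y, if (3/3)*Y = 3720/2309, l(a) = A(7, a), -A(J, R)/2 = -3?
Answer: 17574/2309 ≈ 7.6111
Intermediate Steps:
A(J, R) = 6 (A(J, R) = -2*(-3) = 6)
l(a) = 6
Y = 3720/2309 ≈ 1.6111
l(50) + Y = 6 + 3720/2309 = 17574/2309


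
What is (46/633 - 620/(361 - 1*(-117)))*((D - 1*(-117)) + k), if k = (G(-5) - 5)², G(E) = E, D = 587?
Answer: -49643248/50429 ≈ -984.42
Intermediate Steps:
k = 100 (k = (-5 - 5)² = (-10)² = 100)
(46/633 - 620/(361 - 1*(-117)))*((D - 1*(-117)) + k) = (46/633 - 620/(361 - 1*(-117)))*((587 - 1*(-117)) + 100) = (46*(1/633) - 620/(361 + 117))*((587 + 117) + 100) = (46/633 - 620/478)*(704 + 100) = (46/633 - 620*1/478)*804 = (46/633 - 310/239)*804 = -185236/151287*804 = -49643248/50429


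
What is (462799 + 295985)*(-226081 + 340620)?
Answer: 86910360576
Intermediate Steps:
(462799 + 295985)*(-226081 + 340620) = 758784*114539 = 86910360576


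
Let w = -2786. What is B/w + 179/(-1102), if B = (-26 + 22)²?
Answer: -258163/1535086 ≈ -0.16817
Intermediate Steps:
B = 16 (B = (-4)² = 16)
B/w + 179/(-1102) = 16/(-2786) + 179/(-1102) = 16*(-1/2786) + 179*(-1/1102) = -8/1393 - 179/1102 = -258163/1535086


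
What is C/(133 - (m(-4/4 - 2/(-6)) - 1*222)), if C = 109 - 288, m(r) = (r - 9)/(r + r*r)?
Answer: -358/623 ≈ -0.57464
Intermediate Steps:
m(r) = (-9 + r)/(r + r²)
C = -179
C/(133 - (m(-4/4 - 2/(-6)) - 1*222)) = -179/(133 - ((-9 + (-4/4 - 2/(-6)))/((-4/4 - 2/(-6))*(1 + (-4/4 - 2/(-6)))) - 1*222)) = -179/(133 - ((-9 + (-4*¼ - 2*(-⅙)))/((-4*¼ - 2*(-⅙))*(1 + (-4*¼ - 2*(-⅙)))) - 222)) = -179/(133 - ((-9 + (-1 + ⅓))/((-1 + ⅓)*(1 + (-1 + ⅓))) - 222)) = -179/(133 - ((-9 - ⅔)/((-⅔)*(1 - ⅔)) - 222)) = -179/(133 - (-3/2*(-29/3)/⅓ - 222)) = -179/(133 - (-3/2*3*(-29/3) - 222)) = -179/(133 - (87/2 - 222)) = -179/(133 - 1*(-357/2)) = -179/(133 + 357/2) = -179/623/2 = -179*2/623 = -358/623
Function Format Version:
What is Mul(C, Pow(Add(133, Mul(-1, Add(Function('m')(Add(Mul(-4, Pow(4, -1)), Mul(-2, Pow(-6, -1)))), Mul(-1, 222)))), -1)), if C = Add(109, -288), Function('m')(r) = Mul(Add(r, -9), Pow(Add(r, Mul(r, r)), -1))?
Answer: Rational(-358, 623) ≈ -0.57464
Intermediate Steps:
Function('m')(r) = Mul(Pow(Add(r, Pow(r, 2)), -1), Add(-9, r)) (Function('m')(r) = Mul(Add(-9, r), Pow(Add(r, Pow(r, 2)), -1)) = Mul(Pow(Add(r, Pow(r, 2)), -1), Add(-9, r)))
C = -179
Mul(C, Pow(Add(133, Mul(-1, Add(Function('m')(Add(Mul(-4, Pow(4, -1)), Mul(-2, Pow(-6, -1)))), Mul(-1, 222)))), -1)) = Mul(-179, Pow(Add(133, Mul(-1, Add(Mul(Pow(Add(Mul(-4, Pow(4, -1)), Mul(-2, Pow(-6, -1))), -1), Pow(Add(1, Add(Mul(-4, Pow(4, -1)), Mul(-2, Pow(-6, -1)))), -1), Add(-9, Add(Mul(-4, Pow(4, -1)), Mul(-2, Pow(-6, -1))))), Mul(-1, 222)))), -1)) = Mul(-179, Pow(Add(133, Mul(-1, Add(Mul(Pow(Add(Mul(-4, Rational(1, 4)), Mul(-2, Rational(-1, 6))), -1), Pow(Add(1, Add(Mul(-4, Rational(1, 4)), Mul(-2, Rational(-1, 6)))), -1), Add(-9, Add(Mul(-4, Rational(1, 4)), Mul(-2, Rational(-1, 6))))), -222))), -1)) = Mul(-179, Pow(Add(133, Mul(-1, Add(Mul(Pow(Add(-1, Rational(1, 3)), -1), Pow(Add(1, Add(-1, Rational(1, 3))), -1), Add(-9, Add(-1, Rational(1, 3)))), -222))), -1)) = Mul(-179, Pow(Add(133, Mul(-1, Add(Mul(Pow(Rational(-2, 3), -1), Pow(Add(1, Rational(-2, 3)), -1), Add(-9, Rational(-2, 3))), -222))), -1)) = Mul(-179, Pow(Add(133, Mul(-1, Add(Mul(Rational(-3, 2), Pow(Rational(1, 3), -1), Rational(-29, 3)), -222))), -1)) = Mul(-179, Pow(Add(133, Mul(-1, Add(Mul(Rational(-3, 2), 3, Rational(-29, 3)), -222))), -1)) = Mul(-179, Pow(Add(133, Mul(-1, Add(Rational(87, 2), -222))), -1)) = Mul(-179, Pow(Add(133, Mul(-1, Rational(-357, 2))), -1)) = Mul(-179, Pow(Add(133, Rational(357, 2)), -1)) = Mul(-179, Pow(Rational(623, 2), -1)) = Mul(-179, Rational(2, 623)) = Rational(-358, 623)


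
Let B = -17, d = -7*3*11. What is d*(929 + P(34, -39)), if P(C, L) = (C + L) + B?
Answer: -209517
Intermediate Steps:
d = -231 (d = -21*11 = -231)
P(C, L) = -17 + C + L (P(C, L) = (C + L) - 17 = -17 + C + L)
d*(929 + P(34, -39)) = -231*(929 + (-17 + 34 - 39)) = -231*(929 - 22) = -231*907 = -209517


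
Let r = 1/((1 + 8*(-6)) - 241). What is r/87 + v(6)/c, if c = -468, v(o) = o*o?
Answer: -25069/325728 ≈ -0.076963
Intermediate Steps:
v(o) = o²
r = -1/288 (r = 1/((1 - 48) - 241) = 1/(-47 - 241) = 1/(-288) = -1/288 ≈ -0.0034722)
r/87 + v(6)/c = -1/288/87 + 6²/(-468) = -1/288*1/87 + 36*(-1/468) = -1/25056 - 1/13 = -25069/325728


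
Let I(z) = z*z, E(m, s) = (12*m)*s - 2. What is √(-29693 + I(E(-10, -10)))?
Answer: √1405511 ≈ 1185.5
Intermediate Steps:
E(m, s) = -2 + 12*m*s (E(m, s) = 12*m*s - 2 = -2 + 12*m*s)
I(z) = z²
√(-29693 + I(E(-10, -10))) = √(-29693 + (-2 + 12*(-10)*(-10))²) = √(-29693 + (-2 + 1200)²) = √(-29693 + 1198²) = √(-29693 + 1435204) = √1405511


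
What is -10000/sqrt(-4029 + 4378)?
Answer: -10000*sqrt(349)/349 ≈ -535.29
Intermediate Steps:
-10000/sqrt(-4029 + 4378) = -10000*sqrt(349)/349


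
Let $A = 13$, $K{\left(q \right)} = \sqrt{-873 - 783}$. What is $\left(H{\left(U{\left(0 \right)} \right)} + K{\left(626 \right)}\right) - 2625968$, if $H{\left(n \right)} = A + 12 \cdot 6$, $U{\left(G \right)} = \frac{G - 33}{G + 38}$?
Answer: $-2625883 + 6 i \sqrt{46} \approx -2.6259 \cdot 10^{6} + 40.694 i$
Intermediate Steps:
$K{\left(q \right)} = 6 i \sqrt{46}$ ($K{\left(q \right)} = \sqrt{-1656} = 6 i \sqrt{46}$)
$U{\left(G \right)} = \frac{-33 + G}{38 + G}$
$H{\left(n \right)} = 85$ ($H{\left(n \right)} = 13 + 12 \cdot 6 = 13 + 72 = 85$)
$\left(H{\left(U{\left(0 \right)} \right)} + K{\left(626 \right)}\right) - 2625968 = \left(85 + 6 i \sqrt{46}\right) - 2625968 = -2625883 + 6 i \sqrt{46}$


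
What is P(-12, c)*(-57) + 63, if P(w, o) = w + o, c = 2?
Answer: 633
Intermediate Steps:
P(w, o) = o + w
P(-12, c)*(-57) + 63 = (2 - 12)*(-57) + 63 = -10*(-57) + 63 = 570 + 63 = 633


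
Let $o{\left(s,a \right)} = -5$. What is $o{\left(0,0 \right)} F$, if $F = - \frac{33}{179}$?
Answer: $\frac{165}{179} \approx 0.92179$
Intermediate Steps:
$F = - \frac{33}{179}$ ($F = \left(-33\right) \frac{1}{179} = - \frac{33}{179} \approx -0.18436$)
$o{\left(0,0 \right)} F = \left(-5\right) \left(- \frac{33}{179}\right) = \frac{165}{179}$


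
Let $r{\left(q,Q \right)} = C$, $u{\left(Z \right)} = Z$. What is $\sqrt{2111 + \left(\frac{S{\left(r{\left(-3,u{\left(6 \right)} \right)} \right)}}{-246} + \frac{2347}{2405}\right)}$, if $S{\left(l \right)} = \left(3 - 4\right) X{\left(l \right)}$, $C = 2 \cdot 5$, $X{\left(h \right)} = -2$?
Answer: $\frac{\sqrt{184810936263915}}{295815} \approx 45.956$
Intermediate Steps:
$C = 10$
$r{\left(q,Q \right)} = 10$
$S{\left(l \right)} = 2$ ($S{\left(l \right)} = \left(3 - 4\right) \left(-2\right) = \left(-1\right) \left(-2\right) = 2$)
$\sqrt{2111 + \left(\frac{S{\left(r{\left(-3,u{\left(6 \right)} \right)} \right)}}{-246} + \frac{2347}{2405}\right)} = \sqrt{2111 + \left(\frac{2}{-246} + \frac{2347}{2405}\right)} = \sqrt{2111 + \left(2 \left(- \frac{1}{246}\right) + 2347 \cdot \frac{1}{2405}\right)} = \sqrt{2111 + \left(- \frac{1}{123} + \frac{2347}{2405}\right)} = \sqrt{2111 + \frac{286276}{295815}} = \sqrt{\frac{624751741}{295815}} = \frac{\sqrt{184810936263915}}{295815}$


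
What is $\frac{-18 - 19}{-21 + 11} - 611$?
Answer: $- \frac{6073}{10} \approx -607.3$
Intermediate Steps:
$\frac{-18 - 19}{-21 + 11} - 611 = - \frac{37}{-10} - 611 = \left(-37\right) \left(- \frac{1}{10}\right) - 611 = \frac{37}{10} - 611 = - \frac{6073}{10}$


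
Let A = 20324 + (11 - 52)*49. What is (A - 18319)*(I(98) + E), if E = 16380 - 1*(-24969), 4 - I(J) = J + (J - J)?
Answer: -165020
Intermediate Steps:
I(J) = 4 - J (I(J) = 4 - (J + (J - J)) = 4 - (J + 0) = 4 - J)
A = 18315 (A = 20324 - 41*49 = 20324 - 2009 = 18315)
E = 41349 (E = 16380 + 24969 = 41349)
(A - 18319)*(I(98) + E) = (18315 - 18319)*((4 - 1*98) + 41349) = -4*((4 - 98) + 41349) = -4*(-94 + 41349) = -4*41255 = -165020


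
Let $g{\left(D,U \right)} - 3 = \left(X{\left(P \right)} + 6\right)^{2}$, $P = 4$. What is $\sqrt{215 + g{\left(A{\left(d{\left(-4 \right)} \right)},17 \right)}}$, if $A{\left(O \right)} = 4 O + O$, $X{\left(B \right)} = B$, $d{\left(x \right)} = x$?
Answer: $\sqrt{318} \approx 17.833$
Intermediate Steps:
$A{\left(O \right)} = 5 O$
$g{\left(D,U \right)} = 103$ ($g{\left(D,U \right)} = 3 + \left(4 + 6\right)^{2} = 3 + 10^{2} = 3 + 100 = 103$)
$\sqrt{215 + g{\left(A{\left(d{\left(-4 \right)} \right)},17 \right)}} = \sqrt{215 + 103} = \sqrt{318}$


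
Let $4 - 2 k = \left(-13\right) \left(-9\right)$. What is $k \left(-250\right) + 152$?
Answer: $14277$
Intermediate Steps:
$k = - \frac{113}{2}$ ($k = 2 - \frac{\left(-13\right) \left(-9\right)}{2} = 2 - \frac{117}{2} = - \frac{113}{2} \approx -56.5$)
$k \left(-250\right) + 152 = \left(- \frac{113}{2}\right) \left(-250\right) + 152 = 14125 + 152 = 14277$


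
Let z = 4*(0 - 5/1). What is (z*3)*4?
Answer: -240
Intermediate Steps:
z = -20 (z = 4*(0 - 5*1) = 4*(0 - 5) = 4*(-5) = -20)
(z*3)*4 = -20*3*4 = -60*4 = -240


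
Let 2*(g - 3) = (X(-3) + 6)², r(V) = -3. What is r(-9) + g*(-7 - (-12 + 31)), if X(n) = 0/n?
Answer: -549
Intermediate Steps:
X(n) = 0
g = 21 (g = 3 + (0 + 6)²/2 = 3 + (½)*6² = 3 + (½)*36 = 3 + 18 = 21)
r(-9) + g*(-7 - (-12 + 31)) = -3 + 21*(-7 - (-12 + 31)) = -3 + 21*(-7 - 1*19) = -3 + 21*(-7 - 19) = -3 + 21*(-26) = -3 - 546 = -549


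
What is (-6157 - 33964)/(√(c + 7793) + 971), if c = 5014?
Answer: -38957491/930034 + 120363*√1423/930034 ≈ -37.006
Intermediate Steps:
(-6157 - 33964)/(√(c + 7793) + 971) = (-6157 - 33964)/(√(5014 + 7793) + 971) = -40121/(√12807 + 971) = -40121/(3*√1423 + 971) = -40121/(971 + 3*√1423)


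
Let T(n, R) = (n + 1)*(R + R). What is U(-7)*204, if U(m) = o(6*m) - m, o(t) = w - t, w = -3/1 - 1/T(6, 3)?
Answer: 65654/7 ≈ 9379.1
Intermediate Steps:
T(n, R) = 2*R*(1 + n) (T(n, R) = (1 + n)*(2*R) = 2*R*(1 + n))
w = -127/42 (w = -3/1 - 1/(2*3*(1 + 6)) = -3*1 - 1/(2*3*7) = -3 - 1/42 = -127/42 ≈ -3.0238)
o(t) = -127/42 - t
U(m) = -127/42 - 7*m (U(m) = (-127/42 - 6*m) - m = -127/42 - 7*m)
U(-7)*204 = (-127/42 - 7*(-7))*204 = (-127/42 + 49)*204 = (1931/42)*204 = 65654/7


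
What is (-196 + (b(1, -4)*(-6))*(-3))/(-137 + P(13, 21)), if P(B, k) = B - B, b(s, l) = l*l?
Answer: -92/137 ≈ -0.67153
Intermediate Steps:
b(s, l) = l²
P(B, k) = 0
(-196 + (b(1, -4)*(-6))*(-3))/(-137 + P(13, 21)) = (-196 + ((-4)²*(-6))*(-3))/(-137 + 0) = (-196 + (16*(-6))*(-3))/(-137) = (-196 - 96*(-3))*(-1/137) = (-196 + 288)*(-1/137) = 92*(-1/137) = -92/137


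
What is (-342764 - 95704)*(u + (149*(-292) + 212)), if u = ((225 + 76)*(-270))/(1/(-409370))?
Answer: -14587592098242672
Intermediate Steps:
u = 33269499900 (u = (301*(-270))/(-1/409370) = -81270*(-409370) = 33269499900)
(-342764 - 95704)*(u + (149*(-292) + 212)) = (-342764 - 95704)*(33269499900 + (149*(-292) + 212)) = -438468*(33269499900 + (-43508 + 212)) = -438468*(33269499900 - 43296) = -438468*33269456604 = -14587592098242672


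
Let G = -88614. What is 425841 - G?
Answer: 514455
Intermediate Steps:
425841 - G = 425841 - 1*(-88614) = 425841 + 88614 = 514455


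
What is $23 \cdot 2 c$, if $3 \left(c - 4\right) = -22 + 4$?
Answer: $-92$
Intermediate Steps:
$c = -2$ ($c = 4 + \frac{-22 + 4}{3} = 4 + \frac{1}{3} \left(-18\right) = 4 - 6 = -2$)
$23 \cdot 2 c = 23 \cdot 2 \left(-2\right) = 46 \left(-2\right) = -92$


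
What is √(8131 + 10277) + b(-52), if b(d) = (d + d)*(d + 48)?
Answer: 416 + 2*√4602 ≈ 551.68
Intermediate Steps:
b(d) = 2*d*(48 + d) (b(d) = (2*d)*(48 + d) = 2*d*(48 + d))
√(8131 + 10277) + b(-52) = √(8131 + 10277) + 2*(-52)*(48 - 52) = √18408 + 2*(-52)*(-4) = 2*√4602 + 416 = 416 + 2*√4602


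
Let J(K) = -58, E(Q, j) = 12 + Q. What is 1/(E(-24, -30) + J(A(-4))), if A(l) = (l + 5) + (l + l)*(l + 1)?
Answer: -1/70 ≈ -0.014286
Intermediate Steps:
A(l) = 5 + l + 2*l*(1 + l) (A(l) = (5 + l) + (2*l)*(1 + l) = (5 + l) + 2*l*(1 + l) = 5 + l + 2*l*(1 + l))
1/(E(-24, -30) + J(A(-4))) = 1/((12 - 24) - 58) = 1/(-12 - 58) = 1/(-70) = -1/70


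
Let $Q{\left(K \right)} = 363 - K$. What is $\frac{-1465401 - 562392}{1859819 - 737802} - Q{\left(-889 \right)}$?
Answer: $- \frac{1406793077}{1122017} \approx -1253.8$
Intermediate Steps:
$\frac{-1465401 - 562392}{1859819 - 737802} - Q{\left(-889 \right)} = \frac{-1465401 - 562392}{1859819 - 737802} - \left(363 - -889\right) = \frac{-1465401 - 562392}{1122017} - \left(363 + 889\right) = \left(-2027793\right) \frac{1}{1122017} - 1252 = - \frac{2027793}{1122017} - 1252 = - \frac{1406793077}{1122017}$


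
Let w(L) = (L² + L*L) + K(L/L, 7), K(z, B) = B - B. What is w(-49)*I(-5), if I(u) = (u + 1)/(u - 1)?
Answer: 9604/3 ≈ 3201.3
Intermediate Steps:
K(z, B) = 0
I(u) = (1 + u)/(-1 + u)
w(L) = 2*L² (w(L) = (L² + L*L) + 0 = (L² + L²) + 0 = 2*L² + 0 = 2*L²)
w(-49)*I(-5) = (2*(-49)²)*((1 - 5)/(-1 - 5)) = (2*2401)*(-4/(-6)) = 4802*(-⅙*(-4)) = 4802*(⅔) = 9604/3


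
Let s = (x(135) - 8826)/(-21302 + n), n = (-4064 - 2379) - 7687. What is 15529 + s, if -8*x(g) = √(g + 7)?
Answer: 275116177/17716 + √142/283456 ≈ 15529.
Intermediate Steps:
n = -14130 (n = -6443 - 7687 = -14130)
x(g) = -√(7 + g)/8 (x(g) = -√(g + 7)/8 = -√(7 + g)/8)
s = 4413/17716 + √142/283456 (s = (-√(7 + 135)/8 - 8826)/(-21302 - 14130) = (-√142/8 - 8826)/(-35432) = (-8826 - √142/8)*(-1/35432) = 4413/17716 + √142/283456 ≈ 0.24914)
15529 + s = 15529 + (4413/17716 + √142/283456) = 275116177/17716 + √142/283456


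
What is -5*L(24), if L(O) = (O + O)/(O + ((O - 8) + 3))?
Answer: -240/43 ≈ -5.5814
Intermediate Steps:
L(O) = 2*O/(-5 + 2*O) (L(O) = (2*O)/(O + ((-8 + O) + 3)) = (2*O)/(O + (-5 + O)) = (2*O)/(-5 + 2*O) = 2*O/(-5 + 2*O))
-5*L(24) = -10*24/(-5 + 2*24) = -10*24/(-5 + 48) = -10*24/43 = -5*48/43 = -240/43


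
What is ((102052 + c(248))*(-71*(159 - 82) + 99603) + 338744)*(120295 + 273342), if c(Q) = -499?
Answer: 3763221661189424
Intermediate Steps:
((102052 + c(248))*(-71*(159 - 82) + 99603) + 338744)*(120295 + 273342) = ((102052 - 499)*(-71*(159 - 82) + 99603) + 338744)*(120295 + 273342) = (101553*(-71*77 + 99603) + 338744)*393637 = (101553*(-5467 + 99603) + 338744)*393637 = (101553*94136 + 338744)*393637 = (9559793208 + 338744)*393637 = 9560131952*393637 = 3763221661189424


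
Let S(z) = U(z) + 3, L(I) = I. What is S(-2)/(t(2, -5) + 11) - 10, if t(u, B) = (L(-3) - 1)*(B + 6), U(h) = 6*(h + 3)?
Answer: -61/7 ≈ -8.7143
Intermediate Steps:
U(h) = 18 + 6*h (U(h) = 6*(3 + h) = 18 + 6*h)
t(u, B) = -24 - 4*B (t(u, B) = (-3 - 1)*(B + 6) = -4*(6 + B) = -24 - 4*B)
S(z) = 21 + 6*z (S(z) = (18 + 6*z) + 3 = 21 + 6*z)
S(-2)/(t(2, -5) + 11) - 10 = (21 + 6*(-2))/((-24 - 4*(-5)) + 11) - 10 = (21 - 12)/((-24 + 20) + 11) - 10 = 9/(-4 + 11) - 10 = 9/7 - 10 = -61/7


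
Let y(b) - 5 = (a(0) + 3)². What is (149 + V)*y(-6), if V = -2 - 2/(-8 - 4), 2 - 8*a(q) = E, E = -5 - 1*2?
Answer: 1244147/384 ≈ 3240.0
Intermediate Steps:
E = -7 (E = -5 - 2 = -7)
a(q) = 9/8 (a(q) = ¼ - ⅛*(-7) = ¼ + 7/8 = 9/8)
V = -11/6 (V = -2 - 2/(-12) = -2 - 2*(-1/12) = -2 + ⅙ = -11/6 ≈ -1.8333)
y(b) = 1409/64 (y(b) = 5 + (9/8 + 3)² = 5 + (33/8)² = 5 + 1089/64 = 1409/64)
(149 + V)*y(-6) = (149 - 11/6)*(1409/64) = (883/6)*(1409/64) = 1244147/384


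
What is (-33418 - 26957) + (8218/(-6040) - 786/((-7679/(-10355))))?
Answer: -1424742691111/23190580 ≈ -61436.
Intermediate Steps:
(-33418 - 26957) + (8218/(-6040) - 786/((-7679/(-10355)))) = -60375 + (8218*(-1/6040) - 786/((-7679*(-1/10355)))) = -60375 + (-4109/3020 - 786/7679/10355) = -60375 + (-4109/3020 - 786*10355/7679) = -60375 + (-4109/3020 - 8139030/7679) = -60375 - 24611423611/23190580 = -1424742691111/23190580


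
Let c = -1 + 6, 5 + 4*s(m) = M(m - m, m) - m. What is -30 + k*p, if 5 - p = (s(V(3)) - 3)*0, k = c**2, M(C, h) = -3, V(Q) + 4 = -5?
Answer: 95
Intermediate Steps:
V(Q) = -9 (V(Q) = -4 - 5 = -9)
s(m) = -2 - m/4 (s(m) = -5/4 + (-3 - m)/4 = -5/4 + (-3/4 - m/4) = -2 - m/4)
c = 5
k = 25 (k = 5**2 = 25)
p = 5 (p = 5 - ((-2 - 1/4*(-9)) - 3)*0 = 5 - ((-2 + 9/4) - 3)*0 = 5 - (1/4 - 3)*0 = 5 - (-11)*0/4 = 5 - 1*0 = 5 + 0 = 5)
-30 + k*p = -30 + 25*5 = -30 + 125 = 95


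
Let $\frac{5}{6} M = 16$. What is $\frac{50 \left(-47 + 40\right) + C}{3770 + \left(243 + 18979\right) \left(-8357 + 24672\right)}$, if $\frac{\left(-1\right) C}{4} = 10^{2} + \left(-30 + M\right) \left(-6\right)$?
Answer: $- \frac{841}{261342250} \approx -3.218 \cdot 10^{-6}$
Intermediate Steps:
$M = \frac{96}{5}$ ($M = \frac{6}{5} \cdot 16 = \frac{96}{5} \approx 19.2$)
$C = - \frac{3296}{5}$ ($C = - 4 \left(10^{2} + \left(-30 + \frac{96}{5}\right) \left(-6\right)\right) = - 4 \left(100 - - \frac{324}{5}\right) = - 4 \left(100 + \frac{324}{5}\right) = \left(-4\right) \frac{824}{5} = - \frac{3296}{5} \approx -659.2$)
$\frac{50 \left(-47 + 40\right) + C}{3770 + \left(243 + 18979\right) \left(-8357 + 24672\right)} = \frac{50 \left(-47 + 40\right) - \frac{3296}{5}}{3770 + \left(243 + 18979\right) \left(-8357 + 24672\right)} = \frac{50 \left(-7\right) - \frac{3296}{5}}{3770 + 19222 \cdot 16315} = \frac{-350 - \frac{3296}{5}}{3770 + 313606930} = - \frac{5046}{5 \cdot 313610700} = \left(- \frac{5046}{5}\right) \frac{1}{313610700} = - \frac{841}{261342250}$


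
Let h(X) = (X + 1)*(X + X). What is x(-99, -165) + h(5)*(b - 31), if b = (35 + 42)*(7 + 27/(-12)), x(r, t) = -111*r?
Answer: 31074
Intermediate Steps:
b = 1463/4 (b = 77*(7 + 27*(-1/12)) = 77*(7 - 9/4) = 77*(19/4) = 1463/4 ≈ 365.75)
h(X) = 2*X*(1 + X) (h(X) = (1 + X)*(2*X) = 2*X*(1 + X))
x(-99, -165) + h(5)*(b - 31) = -111*(-99) + (2*5*(1 + 5))*(1463/4 - 31) = 10989 + (2*5*6)*(1339/4) = 10989 + 60*(1339/4) = 10989 + 20085 = 31074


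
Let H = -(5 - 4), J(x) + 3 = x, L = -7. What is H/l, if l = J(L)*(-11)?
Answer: -1/110 ≈ -0.0090909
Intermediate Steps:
J(x) = -3 + x
H = -1 (H = -1*1 = -1)
l = 110 (l = (-3 - 7)*(-11) = -10*(-11) = 110)
H/l = -1/110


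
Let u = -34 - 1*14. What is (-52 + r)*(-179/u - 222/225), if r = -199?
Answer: -275347/400 ≈ -688.37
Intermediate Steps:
u = -48 (u = -34 - 14 = -48)
(-52 + r)*(-179/u - 222/225) = (-52 - 199)*(-179/(-48) - 222/225) = -251*(-179*(-1/48) - 222*1/225) = -251*(179/48 - 74/75) = -251*1097/400 = -275347/400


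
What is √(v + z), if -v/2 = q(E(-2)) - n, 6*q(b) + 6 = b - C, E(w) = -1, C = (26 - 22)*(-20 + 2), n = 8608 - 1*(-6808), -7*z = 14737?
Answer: √12658926/21 ≈ 169.43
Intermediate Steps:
z = -14737/7 (z = -⅐*14737 = -14737/7 ≈ -2105.3)
n = 15416 (n = 8608 + 6808 = 15416)
C = -72 (C = 4*(-18) = -72)
q(b) = 11 + b/6 (q(b) = -1 + (b - 1*(-72))/6 = -1 + (b + 72)/6 = -1 + (72 + b)/6 = -1 + (12 + b/6) = 11 + b/6)
v = 92431/3 (v = -2*((11 + (⅙)*(-1)) - 1*15416) = -2*((11 - ⅙) - 15416) = -2*(65/6 - 15416) = -2*(-92431/6) = 92431/3 ≈ 30810.)
√(v + z) = √(92431/3 - 14737/7) = √(602806/21) = √12658926/21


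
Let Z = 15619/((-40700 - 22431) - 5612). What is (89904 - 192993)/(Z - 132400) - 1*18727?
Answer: -170438367166286/9101588819 ≈ -18726.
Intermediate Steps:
Z = -15619/68743 (Z = 15619/(-63131 - 5612) = 15619/(-68743) = 15619*(-1/68743) = -15619/68743 ≈ -0.22721)
(89904 - 192993)/(Z - 132400) - 1*18727 = (89904 - 192993)/(-15619/68743 - 132400) - 1*18727 = -103089/(-9101588819/68743) - 18727 = -103089*(-68743/9101588819) - 18727 = 7086647127/9101588819 - 18727 = -170438367166286/9101588819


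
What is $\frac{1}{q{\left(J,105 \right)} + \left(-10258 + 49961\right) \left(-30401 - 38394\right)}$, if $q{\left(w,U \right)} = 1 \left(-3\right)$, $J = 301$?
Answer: $- \frac{1}{2731367888} \approx -3.6612 \cdot 10^{-10}$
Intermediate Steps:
$q{\left(w,U \right)} = -3$
$\frac{1}{q{\left(J,105 \right)} + \left(-10258 + 49961\right) \left(-30401 - 38394\right)} = \frac{1}{-3 + \left(-10258 + 49961\right) \left(-30401 - 38394\right)} = \frac{1}{-3 + 39703 \left(-68795\right)} = \frac{1}{-3 - 2731367885} = \frac{1}{-2731367888} = - \frac{1}{2731367888}$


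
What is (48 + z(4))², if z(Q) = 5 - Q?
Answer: 2401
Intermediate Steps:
(48 + z(4))² = (48 + (5 - 1*4))² = (48 + (5 - 4))² = (48 + 1)² = 49² = 2401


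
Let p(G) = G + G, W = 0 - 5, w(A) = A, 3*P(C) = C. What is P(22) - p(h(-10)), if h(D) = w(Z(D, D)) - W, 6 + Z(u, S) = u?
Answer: 88/3 ≈ 29.333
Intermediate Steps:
P(C) = C/3
Z(u, S) = -6 + u
W = -5
h(D) = -1 + D (h(D) = (-6 + D) - 1*(-5) = (-6 + D) + 5 = -1 + D)
p(G) = 2*G
P(22) - p(h(-10)) = (⅓)*22 - 2*(-1 - 10) = 22/3 - 2*(-11) = 22/3 - 1*(-22) = 22/3 + 22 = 88/3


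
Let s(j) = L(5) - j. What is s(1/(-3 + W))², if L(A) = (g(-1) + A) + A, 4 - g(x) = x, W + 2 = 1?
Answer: 3721/16 ≈ 232.56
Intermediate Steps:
W = -1 (W = -2 + 1 = -1)
g(x) = 4 - x
L(A) = 5 + 2*A (L(A) = ((4 - 1*(-1)) + A) + A = ((4 + 1) + A) + A = (5 + A) + A = 5 + 2*A)
s(j) = 15 - j (s(j) = (5 + 2*5) - j = (5 + 10) - j = 15 - j)
s(1/(-3 + W))² = (15 - 1/(-3 - 1))² = (15 - 1/(-4))² = (15 - 1*(-¼))² = (15 + ¼)² = (61/4)² = 3721/16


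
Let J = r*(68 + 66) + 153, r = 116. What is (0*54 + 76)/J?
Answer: 76/15697 ≈ 0.0048417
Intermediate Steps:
J = 15697 (J = 116*(68 + 66) + 153 = 116*134 + 153 = 15544 + 153 = 15697)
(0*54 + 76)/J = (0*54 + 76)/15697 = (0 + 76)*(1/15697) = 76*(1/15697) = 76/15697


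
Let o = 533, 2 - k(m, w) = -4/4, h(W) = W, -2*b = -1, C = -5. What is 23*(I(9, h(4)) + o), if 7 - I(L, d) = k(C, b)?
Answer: 12351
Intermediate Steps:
b = ½ (b = -½*(-1) = ½ ≈ 0.50000)
k(m, w) = 3 (k(m, w) = 2 - (-4)/4 = 2 - 1*(-1) = 2 + 1 = 3)
I(L, d) = 4 (I(L, d) = 7 - 1*3 = 7 - 3 = 4)
23*(I(9, h(4)) + o) = 23*(4 + 533) = 23*537 = 12351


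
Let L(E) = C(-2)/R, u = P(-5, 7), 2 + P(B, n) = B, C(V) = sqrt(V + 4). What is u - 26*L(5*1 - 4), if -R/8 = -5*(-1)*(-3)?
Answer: -7 - 13*sqrt(2)/60 ≈ -7.3064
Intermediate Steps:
C(V) = sqrt(4 + V)
P(B, n) = -2 + B
R = 120 (R = -8*(-5*(-1))*(-3) = -40*(-3) = -8*(-15) = 120)
u = -7 (u = -2 - 5 = -7)
L(E) = sqrt(2)/120 (L(E) = sqrt(4 - 2)/120 = sqrt(2)*(1/120) = sqrt(2)/120)
u - 26*L(5*1 - 4) = -7 - 13*sqrt(2)/60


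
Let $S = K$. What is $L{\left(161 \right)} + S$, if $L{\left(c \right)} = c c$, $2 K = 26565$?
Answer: $\frac{78407}{2} \approx 39204.0$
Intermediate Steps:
$K = \frac{26565}{2}$ ($K = \frac{1}{2} \cdot 26565 = \frac{26565}{2} \approx 13283.0$)
$L{\left(c \right)} = c^{2}$
$S = \frac{26565}{2} \approx 13283.0$
$L{\left(161 \right)} + S = 161^{2} + \frac{26565}{2} = 25921 + \frac{26565}{2} = \frac{78407}{2}$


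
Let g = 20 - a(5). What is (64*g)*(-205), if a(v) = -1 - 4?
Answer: -328000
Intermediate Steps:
a(v) = -5
g = 25 (g = 20 - 1*(-5) = 20 + 5 = 25)
(64*g)*(-205) = (64*25)*(-205) = 1600*(-205) = -328000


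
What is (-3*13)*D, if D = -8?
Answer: 312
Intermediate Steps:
(-3*13)*D = -3*13*(-8) = -39*(-8) = 312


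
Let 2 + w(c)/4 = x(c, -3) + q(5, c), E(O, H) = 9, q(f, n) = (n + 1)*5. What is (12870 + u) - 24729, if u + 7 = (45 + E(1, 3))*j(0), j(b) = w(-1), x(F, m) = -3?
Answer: -12946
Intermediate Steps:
q(f, n) = 5 + 5*n (q(f, n) = (1 + n)*5 = 5 + 5*n)
w(c) = 20*c (w(c) = -8 + 4*(-3 + (5 + 5*c)) = -8 + 4*(2 + 5*c) = -8 + (8 + 20*c) = 20*c)
j(b) = -20 (j(b) = 20*(-1) = -20)
u = -1087 (u = -7 + (45 + 9)*(-20) = -7 + 54*(-20) = -7 - 1080 = -1087)
(12870 + u) - 24729 = (12870 - 1087) - 24729 = 11783 - 24729 = -12946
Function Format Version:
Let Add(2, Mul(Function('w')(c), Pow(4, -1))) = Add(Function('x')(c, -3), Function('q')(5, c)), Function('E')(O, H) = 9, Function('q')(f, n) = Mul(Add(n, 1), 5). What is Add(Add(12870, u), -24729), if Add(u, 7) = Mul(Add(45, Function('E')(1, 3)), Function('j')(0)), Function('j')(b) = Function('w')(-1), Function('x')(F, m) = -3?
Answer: -12946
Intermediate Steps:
Function('q')(f, n) = Add(5, Mul(5, n)) (Function('q')(f, n) = Mul(Add(1, n), 5) = Add(5, Mul(5, n)))
Function('w')(c) = Mul(20, c) (Function('w')(c) = Add(-8, Mul(4, Add(-3, Add(5, Mul(5, c))))) = Add(-8, Mul(4, Add(2, Mul(5, c)))) = Add(-8, Add(8, Mul(20, c))) = Mul(20, c))
Function('j')(b) = -20 (Function('j')(b) = Mul(20, -1) = -20)
u = -1087 (u = Add(-7, Mul(Add(45, 9), -20)) = Add(-7, Mul(54, -20)) = Add(-7, -1080) = -1087)
Add(Add(12870, u), -24729) = Add(Add(12870, -1087), -24729) = Add(11783, -24729) = -12946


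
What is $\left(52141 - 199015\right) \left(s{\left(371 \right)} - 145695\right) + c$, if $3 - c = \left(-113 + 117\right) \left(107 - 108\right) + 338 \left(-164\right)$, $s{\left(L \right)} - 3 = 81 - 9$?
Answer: $21387847319$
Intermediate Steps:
$s{\left(L \right)} = 75$ ($s{\left(L \right)} = 3 + \left(81 - 9\right) = 3 + 72 = 75$)
$c = 55439$ ($c = 3 - \left(\left(-113 + 117\right) \left(107 - 108\right) + 338 \left(-164\right)\right) = 3 - \left(4 \left(-1\right) - 55432\right) = 3 - \left(-4 - 55432\right) = 3 - -55436 = 3 + 55436 = 55439$)
$\left(52141 - 199015\right) \left(s{\left(371 \right)} - 145695\right) + c = \left(52141 - 199015\right) \left(75 - 145695\right) + 55439 = - 146874 \left(75 - 145695\right) + 55439 = \left(-146874\right) \left(-145620\right) + 55439 = 21387791880 + 55439 = 21387847319$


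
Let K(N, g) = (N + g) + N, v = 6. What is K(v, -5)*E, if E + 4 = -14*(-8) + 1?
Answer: 763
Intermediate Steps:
E = 109 (E = -4 + (-14*(-8) + 1) = -4 + (112 + 1) = -4 + 113 = 109)
K(N, g) = g + 2*N
K(v, -5)*E = (-5 + 2*6)*109 = (-5 + 12)*109 = 7*109 = 763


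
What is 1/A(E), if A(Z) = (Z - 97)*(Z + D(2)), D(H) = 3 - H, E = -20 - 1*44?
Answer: 1/10143 ≈ 9.8590e-5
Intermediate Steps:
E = -64 (E = -20 - 44 = -64)
A(Z) = (1 + Z)*(-97 + Z) (A(Z) = (Z - 97)*(Z + (3 - 1*2)) = (-97 + Z)*(Z + (3 - 2)) = (-97 + Z)*(Z + 1) = (-97 + Z)*(1 + Z) = (1 + Z)*(-97 + Z))
1/A(E) = 1/(-97 + (-64)**2 - 96*(-64)) = 1/(-97 + 4096 + 6144) = 1/10143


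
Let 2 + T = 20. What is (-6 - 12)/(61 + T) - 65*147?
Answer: -754863/79 ≈ -9555.2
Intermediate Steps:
T = 18 (T = -2 + 20 = 18)
(-6 - 12)/(61 + T) - 65*147 = (-6 - 12)/(61 + 18) - 65*147 = -18/79 - 9555 = -754863/79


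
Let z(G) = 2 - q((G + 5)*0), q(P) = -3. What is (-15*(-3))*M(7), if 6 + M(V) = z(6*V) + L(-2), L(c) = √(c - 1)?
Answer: -45 + 45*I*√3 ≈ -45.0 + 77.942*I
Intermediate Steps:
L(c) = √(-1 + c)
z(G) = 5 (z(G) = 2 - 1*(-3) = 2 + 3 = 5)
M(V) = -1 + I*√3 (M(V) = -6 + (5 + √(-1 - 2)) = -6 + (5 + √(-3)) = -6 + (5 + I*√3) = -1 + I*√3)
(-15*(-3))*M(7) = (-15*(-3))*(-1 + I*√3) = 45*(-1 + I*√3) = -45 + 45*I*√3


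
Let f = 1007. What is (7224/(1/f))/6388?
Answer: 1818642/1597 ≈ 1138.8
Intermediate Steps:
(7224/(1/f))/6388 = (7224/(1/1007))/6388 = (7224/(1/1007))*(1/6388) = (7224*1007)*(1/6388) = 7274568*(1/6388) = 1818642/1597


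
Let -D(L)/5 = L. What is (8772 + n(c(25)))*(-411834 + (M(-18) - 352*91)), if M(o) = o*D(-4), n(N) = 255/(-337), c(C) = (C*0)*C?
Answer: -1313091631434/337 ≈ -3.8964e+9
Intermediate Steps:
c(C) = 0 (c(C) = 0*C = 0)
D(L) = -5*L
n(N) = -255/337 (n(N) = 255*(-1/337) = -255/337)
M(o) = 20*o (M(o) = o*(-5*(-4)) = o*20 = 20*o)
(8772 + n(c(25)))*(-411834 + (M(-18) - 352*91)) = (8772 - 255/337)*(-411834 + (20*(-18) - 352*91)) = 2955909*(-411834 + (-360 - 32032))/337 = 2955909*(-411834 - 32392)/337 = (2955909/337)*(-444226) = -1313091631434/337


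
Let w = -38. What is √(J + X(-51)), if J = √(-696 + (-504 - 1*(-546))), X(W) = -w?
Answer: √(38 + I*√654) ≈ 6.4732 + 1.9753*I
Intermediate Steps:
X(W) = 38 (X(W) = -1*(-38) = 38)
J = I*√654 (J = √(-696 + (-504 + 546)) = √(-696 + 42) = √(-654) = I*√654 ≈ 25.573*I)
√(J + X(-51)) = √(I*√654 + 38) = √(38 + I*√654)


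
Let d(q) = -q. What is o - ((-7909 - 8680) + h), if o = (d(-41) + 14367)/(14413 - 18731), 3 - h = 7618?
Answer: 52249232/2159 ≈ 24201.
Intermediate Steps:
h = -7615 (h = 3 - 1*7618 = 3 - 7618 = -7615)
o = -7204/2159 (o = (-1*(-41) + 14367)/(14413 - 18731) = (41 + 14367)/(-4318) = 14408*(-1/4318) = -7204/2159 ≈ -3.3367)
o - ((-7909 - 8680) + h) = -7204/2159 - ((-7909 - 8680) - 7615) = -7204/2159 - (-16589 - 7615) = -7204/2159 - 1*(-24204) = -7204/2159 + 24204 = 52249232/2159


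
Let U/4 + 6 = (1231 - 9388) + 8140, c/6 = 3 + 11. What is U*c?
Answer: -7728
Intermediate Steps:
c = 84 (c = 6*(3 + 11) = 6*14 = 84)
U = -92 (U = -24 + 4*((1231 - 9388) + 8140) = -24 + 4*(-8157 + 8140) = -24 + 4*(-17) = -24 - 68 = -92)
U*c = -92*84 = -7728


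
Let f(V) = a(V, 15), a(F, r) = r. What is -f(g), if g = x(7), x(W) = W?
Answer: -15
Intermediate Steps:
g = 7
f(V) = 15
-f(g) = -1*15 = -15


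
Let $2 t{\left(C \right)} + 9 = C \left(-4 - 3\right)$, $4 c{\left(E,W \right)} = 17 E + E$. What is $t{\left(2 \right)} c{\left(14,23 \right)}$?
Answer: $- \frac{1449}{2} \approx -724.5$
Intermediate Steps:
$c{\left(E,W \right)} = \frac{9 E}{2}$ ($c{\left(E,W \right)} = \frac{17 E + E}{4} = \frac{18 E}{4} = \frac{9 E}{2}$)
$t{\left(C \right)} = - \frac{9}{2} - \frac{7 C}{2}$ ($t{\left(C \right)} = - \frac{9}{2} + \frac{C \left(-4 - 3\right)}{2} = - \frac{9}{2} + \frac{C \left(-7\right)}{2} = - \frac{9}{2} + \frac{\left(-7\right) C}{2} = - \frac{9}{2} - \frac{7 C}{2}$)
$t{\left(2 \right)} c{\left(14,23 \right)} = \left(- \frac{9}{2} - 7\right) \frac{9}{2} \cdot 14 = \left(- \frac{9}{2} - 7\right) 63 = \left(- \frac{23}{2}\right) 63 = - \frac{1449}{2}$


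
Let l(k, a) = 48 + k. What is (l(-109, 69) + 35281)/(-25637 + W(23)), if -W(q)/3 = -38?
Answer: -35220/25523 ≈ -1.3799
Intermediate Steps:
W(q) = 114 (W(q) = -3*(-38) = 114)
(l(-109, 69) + 35281)/(-25637 + W(23)) = ((48 - 109) + 35281)/(-25637 + 114) = (-61 + 35281)/(-25523) = 35220*(-1/25523) = -35220/25523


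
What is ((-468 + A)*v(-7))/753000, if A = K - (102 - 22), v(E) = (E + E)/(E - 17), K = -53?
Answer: -4207/9036000 ≈ -0.00046558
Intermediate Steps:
v(E) = 2*E/(-17 + E) (v(E) = (2*E)/(-17 + E) = 2*E/(-17 + E))
A = -133 (A = -53 - (102 - 22) = -53 - 1*80 = -53 - 80 = -133)
((-468 + A)*v(-7))/753000 = ((-468 - 133)*(2*(-7)/(-17 - 7)))/753000 = -1202*(-7)/(-24)*(1/753000) = -1202*(-7)*(-1)/24*(1/753000) = -601*7/12*(1/753000) = -4207/12*1/753000 = -4207/9036000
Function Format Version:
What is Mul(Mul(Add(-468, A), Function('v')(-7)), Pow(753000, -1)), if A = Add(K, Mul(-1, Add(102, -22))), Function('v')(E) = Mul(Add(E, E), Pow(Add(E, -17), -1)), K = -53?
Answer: Rational(-4207, 9036000) ≈ -0.00046558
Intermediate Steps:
Function('v')(E) = Mul(2, E, Pow(Add(-17, E), -1)) (Function('v')(E) = Mul(Mul(2, E), Pow(Add(-17, E), -1)) = Mul(2, E, Pow(Add(-17, E), -1)))
A = -133 (A = Add(-53, Mul(-1, Add(102, -22))) = Add(-53, Mul(-1, 80)) = Add(-53, -80) = -133)
Mul(Mul(Add(-468, A), Function('v')(-7)), Pow(753000, -1)) = Mul(Mul(Add(-468, -133), Mul(2, -7, Pow(Add(-17, -7), -1))), Pow(753000, -1)) = Mul(Mul(-601, Mul(2, -7, Pow(-24, -1))), Rational(1, 753000)) = Mul(Mul(-601, Mul(2, -7, Rational(-1, 24))), Rational(1, 753000)) = Mul(Mul(-601, Rational(7, 12)), Rational(1, 753000)) = Mul(Rational(-4207, 12), Rational(1, 753000)) = Rational(-4207, 9036000)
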